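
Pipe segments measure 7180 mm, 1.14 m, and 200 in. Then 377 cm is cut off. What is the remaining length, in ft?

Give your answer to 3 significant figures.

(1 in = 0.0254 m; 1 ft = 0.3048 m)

7180 mm × 0.001 = 7.18 m
1.14 m (already m)
200 in × 0.0254 = 5.08 m
377 cm × 0.01 = 3.77 m
Result: 7.18 + 1.14 + 5.08 − 3.77 = 9.63 m
In ft: 9.63 / 0.3048 = 31.5945 ft

31.6 ft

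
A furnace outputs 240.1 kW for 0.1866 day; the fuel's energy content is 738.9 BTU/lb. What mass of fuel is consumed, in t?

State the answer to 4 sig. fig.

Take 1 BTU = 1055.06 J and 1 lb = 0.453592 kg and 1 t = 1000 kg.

2.252 t

240.1 kW → 240100 W
0.1866 day → 16122.2 s
E = P × t = 240100 × 16122.2 = 3.87094×10⁹ J
738.9 BTU/lb → 1.71869×10⁶ J/kg
m = E / e_s = 3.87094×10⁹ / 1.71869×10⁶ = 2252.26 kg
In t: 2252.26 / 1000 = 2.25226 t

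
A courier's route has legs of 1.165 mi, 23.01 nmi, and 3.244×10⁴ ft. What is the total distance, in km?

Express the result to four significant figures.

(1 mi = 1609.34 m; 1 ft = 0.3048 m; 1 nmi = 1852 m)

54.38 km

1.165 mi × 1609.34 = 1874.88 m
23.01 nmi × 1852 = 42614.5 m
3.244×10⁴ ft × 0.3048 = 9887.71 m
Combined: 1874.88 + 42614.5 + 9887.71 = 54377.1 m
In km: 54377.1 / 1000 = 54.3771 km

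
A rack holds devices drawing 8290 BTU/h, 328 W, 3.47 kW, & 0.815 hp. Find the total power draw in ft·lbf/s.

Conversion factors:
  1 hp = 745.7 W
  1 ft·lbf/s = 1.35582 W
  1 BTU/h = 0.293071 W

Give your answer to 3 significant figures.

8290 BTU/h × 0.293071 = 2429.56 W
328 W (already W)
3.47 kW × 1000 = 3470 W
0.815 hp × 745.7 = 607.746 W
Combined: 2429.56 + 328 + 3470 + 607.746 = 6835.31 W
In ft·lbf/s: 6835.31 / 1.35582 = 5041.46 ft·lbf/s

5040 ft·lbf/s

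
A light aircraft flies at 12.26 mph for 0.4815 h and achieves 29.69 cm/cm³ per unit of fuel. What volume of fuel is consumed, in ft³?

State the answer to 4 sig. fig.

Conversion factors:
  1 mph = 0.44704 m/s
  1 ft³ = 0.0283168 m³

12.26 mph → 5.48071 m/s
0.4815 h → 1733.4 s
d = v × t = 5.48071 × 1733.4 = 9500.26 m
29.69 cm/cm³ → 296900 m/m³
V = d / (distance per unit fuel) = 9500.26 / 296900 = 0.0319982 m³
In ft³: 0.0319982 / 0.0283168 = 1.13001 ft³

1.130 ft³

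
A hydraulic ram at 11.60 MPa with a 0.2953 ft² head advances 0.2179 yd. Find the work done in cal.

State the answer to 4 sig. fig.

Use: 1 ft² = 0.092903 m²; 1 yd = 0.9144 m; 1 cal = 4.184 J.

11.60 MPa → 1.16×10⁷ Pa
0.2953 ft² → 0.0274343 m²
F = P × A = 1.16×10⁷ × 0.0274343 = 318238 N
0.2179 yd → 0.199248 m
W = F × d = 318238 × 0.199248 = 63408.3 J
In cal: 63408.3 / 4.184 = 15154.9 cal

1.515×10⁴ cal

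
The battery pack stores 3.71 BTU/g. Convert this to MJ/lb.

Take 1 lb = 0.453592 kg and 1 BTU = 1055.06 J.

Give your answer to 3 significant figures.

1.78 MJ/lb

3.71 BTU/g × 1055.06 J/BTU ÷ 0.001 kg/g = 3.91427×10⁶ J/kg
3.91427×10⁶ J/kg ÷ 1000000 J/MJ × 0.453592 kg/lb = 1.77548 MJ/lb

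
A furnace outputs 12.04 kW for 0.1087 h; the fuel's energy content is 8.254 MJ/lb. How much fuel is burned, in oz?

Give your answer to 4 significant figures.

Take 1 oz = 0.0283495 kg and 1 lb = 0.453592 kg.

9.133 oz

12.04 kW → 12040 W
0.1087 h → 391.32 s
E = P × t = 12040 × 391.32 = 4.71149×10⁶ J
8.254 MJ/lb → 1.8197×10⁷ J/kg
m = E / e_s = 4.71149×10⁶ / 1.8197×10⁷ = 0.258916 kg
In oz: 0.258916 / 0.0283495 = 9.133 oz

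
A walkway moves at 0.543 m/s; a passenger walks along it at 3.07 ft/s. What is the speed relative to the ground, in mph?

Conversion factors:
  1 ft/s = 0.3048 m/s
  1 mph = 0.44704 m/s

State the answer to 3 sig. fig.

0.543 m/s (already m/s)
3.07 ft/s × 0.3048 = 0.935736 m/s
Total: 0.543 + 0.935736 = 1.47874 m/s
In mph: 1.47874 / 0.44704 = 3.30785 mph

3.31 mph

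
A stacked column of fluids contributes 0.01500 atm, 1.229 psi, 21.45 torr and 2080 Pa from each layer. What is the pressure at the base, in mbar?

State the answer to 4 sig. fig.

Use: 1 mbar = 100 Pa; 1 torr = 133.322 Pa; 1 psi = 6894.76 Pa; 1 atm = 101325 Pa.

149.3 mbar

0.01500 atm × 101325 = 1519.88 Pa
1.229 psi × 6894.76 = 8473.66 Pa
21.45 torr × 133.322 = 2859.76 Pa
2080 Pa (already Pa)
Total: 1519.88 + 8473.66 + 2859.76 + 2080 = 14933.3 Pa
In mbar: 14933.3 / 100 = 149.333 mbar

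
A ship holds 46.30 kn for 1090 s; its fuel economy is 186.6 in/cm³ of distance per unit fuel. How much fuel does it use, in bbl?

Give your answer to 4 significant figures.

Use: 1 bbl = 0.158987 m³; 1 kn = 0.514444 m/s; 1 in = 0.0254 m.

46.30 kn → 23.8188 m/s
d = v × t = 23.8188 × 1090 = 25962.5 m
186.6 in/cm³ → 4.73964×10⁶ m/m³
V = d / (distance per unit fuel) = 25962.5 / 4.73964×10⁶ = 0.00547774 m³
In bbl: 0.00547774 / 0.158987 = 0.034454 bbl

0.03445 bbl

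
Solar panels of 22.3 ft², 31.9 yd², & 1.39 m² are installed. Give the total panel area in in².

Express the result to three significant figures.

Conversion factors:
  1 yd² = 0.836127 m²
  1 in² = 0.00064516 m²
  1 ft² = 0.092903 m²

4.67×10⁴ in²

22.3 ft² × 0.092903 → 2.07174 m²
31.9 yd² × 0.836127 → 26.6725 m²
1.39 m² (already m²)
Total: 2.07174 + 26.6725 + 1.39 = 30.1342 m²
In in²: 30.1342 / 0.00064516 = 46708.1 in²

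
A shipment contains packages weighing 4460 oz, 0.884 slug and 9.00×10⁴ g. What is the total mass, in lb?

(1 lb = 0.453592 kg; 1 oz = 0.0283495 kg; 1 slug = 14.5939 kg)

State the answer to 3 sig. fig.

4460 oz × 0.0283495 = 126.439 kg
0.884 slug × 14.5939 = 12.901 kg
9.00×10⁴ g × 0.001 = 90 kg
Combined: 126.439 + 12.901 + 90 = 229.34 kg
In lb: 229.34 / 0.453592 = 505.609 lb

506 lb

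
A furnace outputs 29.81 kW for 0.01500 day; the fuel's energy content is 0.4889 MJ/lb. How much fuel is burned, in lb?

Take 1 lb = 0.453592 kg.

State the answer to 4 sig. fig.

79.02 lb

29.81 kW → 29810 W
0.01500 day → 1296 s
E = P × t = 29810 × 1296 = 3.86338×10⁷ J
0.4889 MJ/lb → 1.07784×10⁶ J/kg
m = E / e_s = 3.86338×10⁷ / 1.07784×10⁶ = 35.8437 kg
In lb: 35.8437 / 0.453592 = 79.0219 lb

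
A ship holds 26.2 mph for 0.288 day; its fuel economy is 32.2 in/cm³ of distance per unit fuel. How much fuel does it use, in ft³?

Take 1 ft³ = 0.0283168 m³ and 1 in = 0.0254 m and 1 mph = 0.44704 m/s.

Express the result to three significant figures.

12.6 ft³

26.2 mph → 11.7124 m/s
0.288 day → 24883.2 s
d = v × t = 11.7124 × 24883.2 = 291442 m
32.2 in/cm³ → 817880 m/m³
V = d / (distance per unit fuel) = 291442 / 817880 = 0.356338 m³
In ft³: 0.356338 / 0.0283168 = 12.584 ft³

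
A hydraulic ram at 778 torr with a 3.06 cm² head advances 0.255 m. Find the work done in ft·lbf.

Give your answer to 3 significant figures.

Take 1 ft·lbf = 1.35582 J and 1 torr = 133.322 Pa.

5.97 ft·lbf

778 torr → 103725 Pa
3.06 cm² → 3.06×10⁻⁴ m²
F = P × A = 103725 × 3.06×10⁻⁴ = 31.7398 N
W = F × d = 31.7398 × 0.255 = 8.09365 J
In ft·lbf: 8.09365 / 1.35582 = 5.96956 ft·lbf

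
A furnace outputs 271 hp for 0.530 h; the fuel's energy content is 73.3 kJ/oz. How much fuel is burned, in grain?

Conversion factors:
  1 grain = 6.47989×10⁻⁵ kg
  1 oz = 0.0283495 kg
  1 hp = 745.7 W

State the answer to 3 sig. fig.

271 hp → 202085 W
0.530 h → 1908 s
E = P × t = 202085 × 1908 = 3.85578×10⁸ J
73.3 kJ/oz → 2.58558×10⁶ J/kg
m = E / e_s = 3.85578×10⁸ / 2.58558×10⁶ = 149.126 kg
In grain: 149.126 / 6.47989×10⁻⁵ = 2.30137×10⁶ grain

2.30×10⁶ grain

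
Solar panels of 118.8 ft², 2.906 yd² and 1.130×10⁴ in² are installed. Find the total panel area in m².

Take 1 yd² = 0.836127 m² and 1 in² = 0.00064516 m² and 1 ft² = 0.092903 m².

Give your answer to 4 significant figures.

118.8 ft² × 0.092903 = 11.0369 m²
2.906 yd² × 0.836127 = 2.42979 m²
1.130×10⁴ in² × 0.00064516 = 7.29031 m²
Combined: 11.0369 + 2.42979 + 7.29031 = 20.757 m²

20.76 m²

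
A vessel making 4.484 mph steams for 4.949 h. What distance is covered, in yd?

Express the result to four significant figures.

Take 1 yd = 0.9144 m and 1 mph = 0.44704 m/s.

3.906×10⁴ yd

4.484 mph × 0.44704 = 2.00453 m/s
4.949 h × 3600 = 17816.4 s
d = v × t = 2.00453 m/s × 17816.4 s = 35713.5 m
35713.5 m ÷ (0.9144 m/yd) = 39056.8 yd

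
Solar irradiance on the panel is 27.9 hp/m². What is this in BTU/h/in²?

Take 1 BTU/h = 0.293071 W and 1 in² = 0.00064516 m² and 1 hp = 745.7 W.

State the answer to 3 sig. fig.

27.9 hp/m² × 745.7 W/hp = 20805 W/m²
20805 W/m² ÷ 0.293071 W/BTU/h × 0.00064516 m²/in² = 45.7997 BTU/h/in²

45.8 BTU/h/in²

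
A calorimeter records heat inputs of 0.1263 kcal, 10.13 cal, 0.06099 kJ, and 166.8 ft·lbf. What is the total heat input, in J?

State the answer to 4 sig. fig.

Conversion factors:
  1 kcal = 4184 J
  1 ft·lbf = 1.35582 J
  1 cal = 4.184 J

0.1263 kcal × 4184 = 528.439 J
10.13 cal × 4.184 = 42.3839 J
0.06099 kJ × 1000 = 60.99 J
166.8 ft·lbf × 1.35582 = 226.151 J
Total: 528.439 + 42.3839 + 60.99 + 226.151 = 857.964 J

858.0 J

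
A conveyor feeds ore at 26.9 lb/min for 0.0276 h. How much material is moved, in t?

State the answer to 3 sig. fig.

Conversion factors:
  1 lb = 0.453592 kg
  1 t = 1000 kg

0.0202 t

26.9 lb/min → 0.20336 kg/s
0.0276 h → 99.36 s
m = ṁ × t = 0.20336 × 99.36 = 20.2058 kg
In t: 20.2058 / 1000 = 0.0202058 t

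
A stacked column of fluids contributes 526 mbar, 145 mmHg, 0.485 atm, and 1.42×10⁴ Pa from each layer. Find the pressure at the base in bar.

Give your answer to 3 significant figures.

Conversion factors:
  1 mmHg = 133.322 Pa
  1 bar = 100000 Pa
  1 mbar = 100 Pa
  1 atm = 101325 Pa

1.35 bar

526 mbar × 100 = 52600 Pa
145 mmHg × 133.322 = 19331.7 Pa
0.485 atm × 101325 = 49142.6 Pa
1.42×10⁴ Pa (already Pa)
Total: 52600 + 19331.7 + 49142.6 + 14200 = 135274 Pa
In bar: 135274 / 100000 = 1.35274 bar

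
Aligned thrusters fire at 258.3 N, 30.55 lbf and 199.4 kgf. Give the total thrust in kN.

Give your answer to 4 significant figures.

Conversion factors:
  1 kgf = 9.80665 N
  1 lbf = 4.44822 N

2.350 kN

258.3 N (already N)
30.55 lbf × 4.44822 = 135.893 N
199.4 kgf × 9.80665 = 1955.45 N
Sum: 258.3 + 135.893 + 1955.45 = 2349.64 N
In kN: 2349.64 / 1000 = 2.34964 kN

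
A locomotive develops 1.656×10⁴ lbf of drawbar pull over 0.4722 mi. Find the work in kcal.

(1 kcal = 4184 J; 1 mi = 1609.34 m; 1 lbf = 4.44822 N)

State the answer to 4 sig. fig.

1.338×10⁴ kcal

1.656×10⁴ lbf × 4.44822 = 73662.5 N
0.4722 mi × 1609.34 = 759.93 m
W = F × d = 73662.5 N × 759.93 m = 5.59783×10⁷ J
5.59783×10⁷ J ÷ (4184 J/kcal) = 13379.1 kcal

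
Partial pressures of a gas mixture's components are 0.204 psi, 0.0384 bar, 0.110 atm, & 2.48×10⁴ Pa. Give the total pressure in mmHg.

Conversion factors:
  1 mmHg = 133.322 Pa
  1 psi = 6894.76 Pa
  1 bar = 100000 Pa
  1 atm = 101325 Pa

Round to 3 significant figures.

0.204 psi × 6894.76 = 1406.53 Pa
0.0384 bar × 100000 = 3840 Pa
0.110 atm × 101325 = 11145.8 Pa
2.48×10⁴ Pa (already Pa)
Sum: 1406.53 + 3840 + 11145.8 + 24800 = 41192.3 Pa
In mmHg: 41192.3 / 133.322 = 308.969 mmHg

309 mmHg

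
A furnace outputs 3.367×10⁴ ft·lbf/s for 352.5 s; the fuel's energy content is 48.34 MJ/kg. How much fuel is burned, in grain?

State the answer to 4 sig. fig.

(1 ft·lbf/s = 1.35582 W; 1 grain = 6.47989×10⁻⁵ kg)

5137 grain

3.367×10⁴ ft·lbf/s → 45650.5 W
E = P × t = 45650.5 × 352.5 = 1.60918×10⁷ J
48.34 MJ/kg → 4.834×10⁷ J/kg
m = E / e_s = 1.60918×10⁷ / 4.834×10⁷ = 0.332888 kg
In grain: 0.332888 / 6.47989×10⁻⁵ = 5137.25 grain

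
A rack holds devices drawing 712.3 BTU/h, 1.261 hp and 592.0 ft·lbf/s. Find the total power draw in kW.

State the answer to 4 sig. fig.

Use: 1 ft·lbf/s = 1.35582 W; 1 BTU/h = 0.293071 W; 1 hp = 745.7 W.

712.3 BTU/h × 0.293071 = 208.754 W
1.261 hp × 745.7 = 940.328 W
592.0 ft·lbf/s × 1.35582 = 802.645 W
Total: 208.754 + 940.328 + 802.645 = 1951.73 W
In kW: 1951.73 / 1000 = 1.95173 kW

1.952 kW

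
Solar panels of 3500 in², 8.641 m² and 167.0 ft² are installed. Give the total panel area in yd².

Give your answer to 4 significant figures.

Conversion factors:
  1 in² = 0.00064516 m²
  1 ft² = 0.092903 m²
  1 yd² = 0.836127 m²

3500 in² × 0.00064516 → 2.25806 m²
8.641 m² (already m²)
167.0 ft² × 0.092903 → 15.5148 m²
Combined: 2.25806 + 8.641 + 15.5148 = 26.4139 m²
In yd²: 26.4139 / 0.836127 = 31.5908 yd²

31.59 yd²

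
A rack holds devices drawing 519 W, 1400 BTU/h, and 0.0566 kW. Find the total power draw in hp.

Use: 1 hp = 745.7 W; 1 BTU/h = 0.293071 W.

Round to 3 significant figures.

519 W (already W)
1400 BTU/h × 0.293071 = 410.299 W
0.0566 kW × 1000 = 56.6 W
Sum: 519 + 410.299 + 56.6 = 985.899 W
In hp: 985.899 / 745.7 = 1.32211 hp

1.32 hp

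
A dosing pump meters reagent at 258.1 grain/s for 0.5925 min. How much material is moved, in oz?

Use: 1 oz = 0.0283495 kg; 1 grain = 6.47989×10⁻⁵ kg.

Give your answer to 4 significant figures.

258.1 grain/s → 0.0167246 kg/s
0.5925 min → 35.55 s
m = ṁ × t = 0.0167246 × 35.55 = 0.59456 kg
In oz: 0.59456 / 0.0283495 = 20.9725 oz

20.97 oz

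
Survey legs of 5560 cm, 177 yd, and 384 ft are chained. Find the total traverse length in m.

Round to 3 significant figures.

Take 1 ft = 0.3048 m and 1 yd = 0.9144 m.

5560 cm × 0.01 → 55.6 m
177 yd × 0.9144 → 161.849 m
384 ft × 0.3048 → 117.043 m
Total: 55.6 + 161.849 + 117.043 = 334.492 m

334 m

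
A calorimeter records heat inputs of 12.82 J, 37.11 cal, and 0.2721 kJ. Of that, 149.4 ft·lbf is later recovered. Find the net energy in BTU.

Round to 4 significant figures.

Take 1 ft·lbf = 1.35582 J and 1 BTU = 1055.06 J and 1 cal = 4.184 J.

12.82 J (already J)
37.11 cal × 4.184 = 155.268 J
0.2721 kJ × 1000 = 272.1 J
149.4 ft·lbf × 1.35582 = 202.56 J
Sum: 12.82 + 155.268 + 272.1 − 202.56 = 237.628 J
In BTU: 237.628 / 1055.06 = 0.225227 BTU

0.2252 BTU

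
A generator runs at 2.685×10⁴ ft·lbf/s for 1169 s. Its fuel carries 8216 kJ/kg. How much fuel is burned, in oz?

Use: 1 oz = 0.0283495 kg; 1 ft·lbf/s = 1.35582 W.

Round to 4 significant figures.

182.7 oz

2.685×10⁴ ft·lbf/s → 36403.8 W
E = P × t = 36403.8 × 1169 = 4.2556×10⁷ J
8216 kJ/kg → 8.216×10⁶ J/kg
m = E / e_s = 4.2556×10⁷ / 8.216×10⁶ = 5.17965 kg
In oz: 5.17965 / 0.0283495 = 182.707 oz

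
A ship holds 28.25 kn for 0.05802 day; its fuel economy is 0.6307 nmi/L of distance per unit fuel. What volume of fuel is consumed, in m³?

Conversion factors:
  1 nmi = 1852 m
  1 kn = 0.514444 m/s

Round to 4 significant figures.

28.25 kn → 14.533 m/s
0.05802 day → 5012.93 s
d = v × t = 14.533 × 5012.93 = 72852.9 m
0.6307 nmi/L → 1.16806×10⁶ m/m³
V = d / (distance per unit fuel) = 72852.9 / 1.16806×10⁶ = 0.0623709 m³

0.06237 m³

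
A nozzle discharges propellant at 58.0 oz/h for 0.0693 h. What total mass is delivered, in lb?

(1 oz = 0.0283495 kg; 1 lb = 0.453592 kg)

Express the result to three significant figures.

58.0 oz/h → 4.56742×10⁻⁴ kg/s
0.0693 h → 249.48 s
m = ṁ × t = 4.56742×10⁻⁴ × 249.48 = 0.113948 kg
In lb: 0.113948 / 0.453592 = 0.251213 lb

0.251 lb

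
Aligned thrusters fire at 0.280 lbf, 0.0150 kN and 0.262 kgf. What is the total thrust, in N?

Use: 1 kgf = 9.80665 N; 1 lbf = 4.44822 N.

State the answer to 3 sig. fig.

0.280 lbf × 4.44822 = 1.2455 N
0.0150 kN × 1000 = 15 N
0.262 kgf × 9.80665 = 2.56934 N
Combined: 1.2455 + 15 + 2.56934 = 18.8148 N

18.8 N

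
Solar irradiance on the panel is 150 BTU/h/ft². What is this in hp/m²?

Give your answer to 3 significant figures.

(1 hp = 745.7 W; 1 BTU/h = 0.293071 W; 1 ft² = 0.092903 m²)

150 BTU/h/ft² × 0.293071 W/BTU/h ÷ 0.092903 m²/ft² = 473.189 W/m²
473.189 W/m² ÷ 745.7 W/hp = 0.634557 hp/m²

0.635 hp/m²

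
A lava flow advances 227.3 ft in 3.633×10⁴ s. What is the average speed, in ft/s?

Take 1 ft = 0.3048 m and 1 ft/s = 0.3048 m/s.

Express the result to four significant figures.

0.006257 ft/s

227.3 ft × 0.3048 = 69.281 m
v = d / t = 69.281 m / 36330 s = 0.00190699 m/s
0.00190699 m/s ÷ (0.3048 m/s/ft/s) = 0.00625653 ft/s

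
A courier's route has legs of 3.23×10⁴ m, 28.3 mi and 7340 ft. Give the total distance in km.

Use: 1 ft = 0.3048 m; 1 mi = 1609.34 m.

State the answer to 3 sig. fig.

3.23×10⁴ m (already m)
28.3 mi × 1609.34 → 45544.3 m
7340 ft × 0.3048 → 2237.23 m
Combined: 32300 + 45544.3 + 2237.23 = 80081.5 m
In km: 80081.5 / 1000 = 80.0815 km

80.1 km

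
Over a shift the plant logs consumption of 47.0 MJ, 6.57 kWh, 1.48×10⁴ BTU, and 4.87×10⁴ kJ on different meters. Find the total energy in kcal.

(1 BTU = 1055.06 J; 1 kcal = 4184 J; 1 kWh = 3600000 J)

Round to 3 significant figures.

3.23×10⁴ kcal

47.0 MJ × 1000000 = 4.7×10⁷ J
6.57 kWh × 3600000 = 2.3652×10⁷ J
1.48×10⁴ BTU × 1055.06 = 1.56149×10⁷ J
4.87×10⁴ kJ × 1000 = 4.87×10⁷ J
Sum: 4.7×10⁷ + 2.3652×10⁷ + 1.56149×10⁷ + 4.87×10⁷ = 1.34967×10⁸ J
In kcal: 1.34967×10⁸ / 4184 = 32257.9 kcal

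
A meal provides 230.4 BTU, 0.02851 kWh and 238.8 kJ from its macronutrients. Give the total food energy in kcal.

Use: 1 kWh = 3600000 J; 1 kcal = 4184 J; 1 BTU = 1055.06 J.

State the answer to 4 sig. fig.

230.4 BTU × 1055.06 = 243086 J
0.02851 kWh × 3600000 = 102636 J
238.8 kJ × 1000 = 238800 J
Combined: 243086 + 102636 + 238800 = 584522 J
In kcal: 584522 / 4184 = 139.704 kcal

139.7 kcal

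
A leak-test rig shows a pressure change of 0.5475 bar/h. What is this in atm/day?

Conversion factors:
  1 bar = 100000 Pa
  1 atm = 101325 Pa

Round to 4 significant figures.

0.5475 bar/h × 100000 Pa/bar ÷ 3600 s/h = 15.2083 Pa/s
15.2083 Pa/s ÷ 101325 Pa/atm × 86400 s/day = 12.9681 atm/day

12.97 atm/day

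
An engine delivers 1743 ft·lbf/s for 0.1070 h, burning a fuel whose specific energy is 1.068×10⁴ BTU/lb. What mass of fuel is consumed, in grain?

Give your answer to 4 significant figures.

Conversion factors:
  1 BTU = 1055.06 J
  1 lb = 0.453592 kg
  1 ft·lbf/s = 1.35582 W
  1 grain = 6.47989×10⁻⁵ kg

565.5 grain

1743 ft·lbf/s → 2363.19 W
0.1070 h → 385.2 s
E = P × t = 2363.19 × 385.2 = 910301 J
1.068×10⁴ BTU/lb → 2.48418×10⁷ J/kg
m = E / e_s = 910301 / 2.48418×10⁷ = 0.0366439 kg
In grain: 0.0366439 / 6.47989×10⁻⁵ = 565.502 grain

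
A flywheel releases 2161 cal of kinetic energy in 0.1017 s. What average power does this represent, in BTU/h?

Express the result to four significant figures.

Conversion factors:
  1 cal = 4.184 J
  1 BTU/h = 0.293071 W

2161 cal × 4.184 → 9041.62 J
P = E / t = 9041.62 J / 0.1017 s = 88904.8 W
88904.8 W ÷ (0.293071 W/BTU/h) = 303356 BTU/h

3.034×10⁵ BTU/h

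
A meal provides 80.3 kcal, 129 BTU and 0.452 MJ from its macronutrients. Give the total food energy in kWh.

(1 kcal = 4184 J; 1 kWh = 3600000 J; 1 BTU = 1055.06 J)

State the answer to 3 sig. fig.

0.257 kWh

80.3 kcal × 4184 = 335975 J
129 BTU × 1055.06 = 136103 J
0.452 MJ × 1000000 = 452000 J
Sum: 335975 + 136103 + 452000 = 924078 J
In kWh: 924078 / 3600000 = 0.256688 kWh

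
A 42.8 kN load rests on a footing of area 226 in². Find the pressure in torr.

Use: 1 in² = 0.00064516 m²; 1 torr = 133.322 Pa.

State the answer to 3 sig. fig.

42.8 kN × 1000 = 42800 N
226 in² × 0.00064516 = 0.145806 m²
P = F / A = 42800 N / 0.145806 m² = 293541 Pa
293541 Pa ÷ (133.322 Pa/torr) = 2201.74 torr

2200 torr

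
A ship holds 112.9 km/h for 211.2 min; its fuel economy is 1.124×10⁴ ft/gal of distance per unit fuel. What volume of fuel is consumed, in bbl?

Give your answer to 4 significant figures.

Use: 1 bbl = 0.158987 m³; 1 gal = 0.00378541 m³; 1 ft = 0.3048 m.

112.9 km/h → 31.3611 m/s
211.2 min → 12672 s
d = v × t = 31.3611 × 12672 = 397408 m
1.124×10⁴ ft/gal → 905041 m/m³
V = d / (distance per unit fuel) = 397408 / 905041 = 0.439105 m³
In bbl: 0.439105 / 0.158987 = 2.76189 bbl

2.762 bbl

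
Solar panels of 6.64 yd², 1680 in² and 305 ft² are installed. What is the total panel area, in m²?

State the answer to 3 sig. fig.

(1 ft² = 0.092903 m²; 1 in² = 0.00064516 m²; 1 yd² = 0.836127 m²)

6.64 yd² × 0.836127 → 5.55188 m²
1680 in² × 0.00064516 → 1.08387 m²
305 ft² × 0.092903 → 28.3354 m²
Combined: 5.55188 + 1.08387 + 28.3354 = 34.9712 m²

35.0 m²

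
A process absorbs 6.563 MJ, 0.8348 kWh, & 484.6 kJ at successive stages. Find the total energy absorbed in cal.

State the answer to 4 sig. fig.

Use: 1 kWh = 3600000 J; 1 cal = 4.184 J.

6.563 MJ × 1000000 = 6.563×10⁶ J
0.8348 kWh × 3600000 = 3.00528×10⁶ J
484.6 kJ × 1000 = 484600 J
Sum: 6.563×10⁶ + 3.00528×10⁶ + 484600 = 1.00529×10⁷ J
In cal: 1.00529×10⁷ / 4.184 = 2.4027×10⁶ cal

2.403×10⁶ cal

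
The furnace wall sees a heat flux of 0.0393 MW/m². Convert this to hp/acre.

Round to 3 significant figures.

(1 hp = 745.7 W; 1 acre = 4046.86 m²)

0.0393 MW/m² × 1000000 W/MW = 39300 W/m²
39300 W/m² ÷ 745.7 W/hp × 4046.86 m²/acre = 213278 hp/acre

2.13×10⁵ hp/acre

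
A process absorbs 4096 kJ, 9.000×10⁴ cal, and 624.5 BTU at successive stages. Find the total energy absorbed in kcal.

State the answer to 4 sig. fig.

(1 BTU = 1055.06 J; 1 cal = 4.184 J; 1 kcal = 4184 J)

1226 kcal

4096 kJ × 1000 = 4.096×10⁶ J
9.000×10⁴ cal × 4.184 = 376560 J
624.5 BTU × 1055.06 = 658885 J
Sum: 4.096×10⁶ + 376560 + 658885 = 5.13144×10⁶ J
In kcal: 5.13144×10⁶ / 4184 = 1226.44 kcal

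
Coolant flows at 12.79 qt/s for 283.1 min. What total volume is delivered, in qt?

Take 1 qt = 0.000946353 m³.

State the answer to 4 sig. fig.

2.173×10⁵ qt

12.79 qt/s → 0.0121039 m³/s
283.1 min → 16986 s
V = Q × t = 0.0121039 × 16986 = 205.597 m³
In qt: 205.597 / 0.000946353 = 217252 qt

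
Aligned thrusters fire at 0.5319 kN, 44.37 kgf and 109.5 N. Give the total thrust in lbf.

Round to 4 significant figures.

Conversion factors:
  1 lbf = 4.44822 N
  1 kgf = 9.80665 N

242.0 lbf

0.5319 kN × 1000 = 531.9 N
44.37 kgf × 9.80665 = 435.121 N
109.5 N (already N)
Sum: 531.9 + 435.121 + 109.5 = 1076.52 N
In lbf: 1076.52 / 4.44822 = 242.011 lbf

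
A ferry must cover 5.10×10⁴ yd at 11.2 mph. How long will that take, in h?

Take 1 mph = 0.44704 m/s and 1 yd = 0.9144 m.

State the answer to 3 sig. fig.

5.10×10⁴ yd × 0.9144 → 46634.4 m
11.2 mph × 0.44704 → 5.00685 m/s
t = d / v = 46634.4 m / 5.00685 m/s = 9314.12 s
9314.12 s ÷ (3600 s/h) = 2.58726 h

2.59 h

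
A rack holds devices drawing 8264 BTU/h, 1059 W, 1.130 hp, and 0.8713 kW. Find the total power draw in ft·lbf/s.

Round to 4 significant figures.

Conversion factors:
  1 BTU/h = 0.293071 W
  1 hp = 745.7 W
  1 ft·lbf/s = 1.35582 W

8264 BTU/h × 0.293071 = 2421.94 W
1059 W (already W)
1.130 hp × 745.7 = 842.641 W
0.8713 kW × 1000 = 871.3 W
Total: 2421.94 + 1059 + 842.641 + 871.3 = 5194.88 W
In ft·lbf/s: 5194.88 / 1.35582 = 3831.54 ft·lbf/s

3832 ft·lbf/s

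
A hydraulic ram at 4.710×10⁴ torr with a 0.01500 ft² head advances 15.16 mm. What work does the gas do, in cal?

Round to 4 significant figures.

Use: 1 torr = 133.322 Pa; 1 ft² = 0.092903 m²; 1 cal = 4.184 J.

31.71 cal

4.710×10⁴ torr → 6.27947×10⁶ Pa
0.01500 ft² → 0.00139354 m²
F = P × A = 6.27947×10⁶ × 0.00139354 = 8750.69 N
15.16 mm → 0.01516 m
W = F × d = 8750.69 × 0.01516 = 132.66 J
In cal: 132.66 / 4.184 = 31.7065 cal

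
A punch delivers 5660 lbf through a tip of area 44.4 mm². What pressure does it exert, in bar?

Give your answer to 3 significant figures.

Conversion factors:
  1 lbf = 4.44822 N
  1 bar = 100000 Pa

5670 bar

5660 lbf × 4.44822 → 25176.9 N
44.4 mm² × 10⁻⁶ → 4.44×10⁻⁵ m²
P = F / A = 25176.9 N / 4.44×10⁻⁵ m² = 5.67047×10⁸ Pa
5.67047×10⁸ Pa ÷ (100000 Pa/bar) = 5670.47 bar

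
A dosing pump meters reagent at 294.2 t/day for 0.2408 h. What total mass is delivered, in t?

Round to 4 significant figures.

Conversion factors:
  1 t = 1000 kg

2.952 t

294.2 t/day → 3.40509 kg/s
0.2408 h → 866.88 s
m = ṁ × t = 3.40509 × 866.88 = 2951.8 kg
In t: 2951.8 / 1000 = 2.9518 t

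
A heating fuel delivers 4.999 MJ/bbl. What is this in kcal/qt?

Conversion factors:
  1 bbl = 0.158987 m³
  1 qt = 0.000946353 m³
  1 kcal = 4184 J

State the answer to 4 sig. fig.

7.112 kcal/qt

4.999 MJ/bbl × 1000000 J/MJ ÷ 0.158987 m³/bbl = 3.14428×10⁷ J/m³
3.14428×10⁷ J/m³ ÷ 4184 J/kcal × 0.000946353 m³/qt = 7.11185 kcal/qt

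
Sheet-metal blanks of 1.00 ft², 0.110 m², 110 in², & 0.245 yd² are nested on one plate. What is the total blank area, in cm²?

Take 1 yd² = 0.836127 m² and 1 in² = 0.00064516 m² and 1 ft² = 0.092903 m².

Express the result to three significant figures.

4790 cm²

1.00 ft² × 0.092903 → 0.092903 m²
0.110 m² (already m²)
110 in² × 0.00064516 → 0.0709676 m²
0.245 yd² × 0.836127 → 0.204851 m²
Sum: 0.092903 + 0.11 + 0.0709676 + 0.204851 = 0.478722 m²
In cm²: 0.478722 / 0.0001 = 4787.22 cm²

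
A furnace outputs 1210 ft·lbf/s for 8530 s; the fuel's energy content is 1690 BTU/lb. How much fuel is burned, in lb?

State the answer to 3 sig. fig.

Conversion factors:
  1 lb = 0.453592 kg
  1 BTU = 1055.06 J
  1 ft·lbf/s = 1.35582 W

1210 ft·lbf/s → 1640.54 W
E = P × t = 1640.54 × 8530 = 1.39938×10⁷ J
1690 BTU/lb → 3.93096×10⁶ J/kg
m = E / e_s = 1.39938×10⁷ / 3.93096×10⁶ = 3.55989 kg
In lb: 3.55989 / 0.453592 = 7.84822 lb

7.85 lb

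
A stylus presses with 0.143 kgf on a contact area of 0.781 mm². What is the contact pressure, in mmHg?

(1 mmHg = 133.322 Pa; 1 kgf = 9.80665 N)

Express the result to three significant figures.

1.35×10⁴ mmHg

0.143 kgf × 9.80665 = 1.40235 N
0.781 mm² × 10⁻⁶ = 7.81×10⁻⁷ m²
P = F / A = 1.40235 N / 7.81×10⁻⁷ m² = 1.79558×10⁶ Pa
1.79558×10⁶ Pa ÷ (133.322 Pa/mmHg) = 13468 mmHg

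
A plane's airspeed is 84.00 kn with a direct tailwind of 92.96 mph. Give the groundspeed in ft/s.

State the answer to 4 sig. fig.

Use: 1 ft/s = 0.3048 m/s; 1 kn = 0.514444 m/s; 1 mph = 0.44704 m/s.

84.00 kn × 0.514444 = 43.2133 m/s
92.96 mph × 0.44704 = 41.5568 m/s
Combined: 43.2133 + 41.5568 = 84.7701 m/s
In ft/s: 84.7701 / 0.3048 = 278.117 ft/s

278.1 ft/s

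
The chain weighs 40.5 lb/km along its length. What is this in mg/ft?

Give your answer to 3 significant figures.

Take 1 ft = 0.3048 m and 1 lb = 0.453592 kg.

5600 mg/ft

40.5 lb/km × 0.453592 kg/lb ÷ 1000 m/km = 0.0183705 kg/m
0.0183705 kg/m ÷ 10⁻⁶ kg/mg × 0.3048 m/ft = 5599.33 mg/ft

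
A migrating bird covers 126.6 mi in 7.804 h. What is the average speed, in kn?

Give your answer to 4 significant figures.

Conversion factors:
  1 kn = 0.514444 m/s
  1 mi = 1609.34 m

14.10 kn

126.6 mi × 1609.34 → 203742 m
7.804 h × 3600 → 28094.4 s
v = d / t = 203742 m / 28094.4 s = 7.25205 m/s
7.25205 m/s ÷ (0.514444 m/s/kn) = 14.0969 kn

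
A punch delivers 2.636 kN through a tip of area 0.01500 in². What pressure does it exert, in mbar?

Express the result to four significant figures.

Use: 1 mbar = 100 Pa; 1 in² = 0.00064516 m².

2.724×10⁶ mbar

2.636 kN × 1000 = 2636 N
0.01500 in² × 0.00064516 = 9.6774×10⁻⁶ m²
P = F / A = 2636 N / 9.6774×10⁻⁶ m² = 2.72387×10⁸ Pa
2.72387×10⁸ Pa ÷ (100 Pa/mbar) = 2.72387×10⁶ mbar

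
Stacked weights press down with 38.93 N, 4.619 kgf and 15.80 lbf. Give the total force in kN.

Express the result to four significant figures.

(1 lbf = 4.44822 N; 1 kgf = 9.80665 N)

0.1545 kN

38.93 N (already N)
4.619 kgf × 9.80665 = 45.2969 N
15.80 lbf × 4.44822 = 70.2819 N
Total: 38.93 + 45.2969 + 70.2819 = 154.509 N
In kN: 154.509 / 1000 = 0.154509 kN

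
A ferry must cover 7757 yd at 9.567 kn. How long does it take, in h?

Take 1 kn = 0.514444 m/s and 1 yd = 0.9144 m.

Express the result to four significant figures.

7757 yd × 0.9144 → 7093 m
9.567 kn × 0.514444 → 4.92169 m/s
t = d / v = 7093 m / 4.92169 m/s = 1441.17 s
1441.17 s ÷ (3600 s/h) = 0.400325 h

0.4003 h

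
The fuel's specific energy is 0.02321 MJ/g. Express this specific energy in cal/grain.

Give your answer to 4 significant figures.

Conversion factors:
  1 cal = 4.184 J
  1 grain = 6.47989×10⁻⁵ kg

0.02321 MJ/g × 1000000 J/MJ ÷ 0.001 kg/g = 2.321×10⁷ J/kg
2.321×10⁷ J/kg ÷ 4.184 J/cal × 6.47989×10⁻⁵ kg/grain = 359.46 cal/grain

359.5 cal/grain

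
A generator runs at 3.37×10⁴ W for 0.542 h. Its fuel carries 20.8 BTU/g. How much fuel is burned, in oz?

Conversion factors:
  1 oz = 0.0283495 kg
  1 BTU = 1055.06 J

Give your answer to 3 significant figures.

106 oz

0.542 h → 1951.2 s
E = P × t = 33700 × 1951.2 = 6.57554×10⁷ J
20.8 BTU/g → 2.19452×10⁷ J/kg
m = E / e_s = 6.57554×10⁷ / 2.19452×10⁷ = 2.99635 kg
In oz: 2.99635 / 0.0283495 = 105.693 oz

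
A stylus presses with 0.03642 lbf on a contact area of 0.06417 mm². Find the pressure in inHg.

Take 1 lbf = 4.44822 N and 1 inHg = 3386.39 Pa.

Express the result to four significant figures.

745.5 inHg

0.03642 lbf × 4.44822 → 0.162004 N
0.06417 mm² × 10⁻⁶ → 6.417×10⁻⁸ m²
P = F / A = 0.162004 N / 6.417×10⁻⁸ m² = 2.52461×10⁶ Pa
2.52461×10⁶ Pa ÷ (3386.39 Pa/inHg) = 745.517 inHg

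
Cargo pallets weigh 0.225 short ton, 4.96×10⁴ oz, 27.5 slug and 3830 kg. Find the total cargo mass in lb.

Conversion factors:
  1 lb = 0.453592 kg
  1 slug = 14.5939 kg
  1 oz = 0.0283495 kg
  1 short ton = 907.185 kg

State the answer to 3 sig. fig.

1.29×10⁴ lb

0.225 short ton × 907.185 = 204.117 kg
4.96×10⁴ oz × 0.0283495 = 1406.14 kg
27.5 slug × 14.5939 = 401.332 kg
3830 kg (already kg)
Combined: 204.117 + 1406.14 + 401.332 + 3830 = 5841.59 kg
In lb: 5841.59 / 0.453592 = 12878.5 lb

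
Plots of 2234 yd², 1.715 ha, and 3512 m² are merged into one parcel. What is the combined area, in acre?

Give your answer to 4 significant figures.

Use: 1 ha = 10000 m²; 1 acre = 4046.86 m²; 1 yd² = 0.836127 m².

2234 yd² × 0.836127 = 1867.91 m²
1.715 ha × 10000 = 17150 m²
3512 m² (already m²)
Total: 1867.91 + 17150 + 3512 = 22529.9 m²
In acre: 22529.9 / 4046.86 = 5.56725 acre

5.567 acre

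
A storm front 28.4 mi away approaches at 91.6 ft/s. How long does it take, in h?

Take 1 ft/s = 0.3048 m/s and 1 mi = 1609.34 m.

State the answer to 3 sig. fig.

0.455 h

28.4 mi × 1609.34 → 45705.3 m
91.6 ft/s × 0.3048 → 27.9197 m/s
t = d / v = 45705.3 m / 27.9197 m/s = 1637.03 s
1637.03 s ÷ (3600 s/h) = 0.454731 h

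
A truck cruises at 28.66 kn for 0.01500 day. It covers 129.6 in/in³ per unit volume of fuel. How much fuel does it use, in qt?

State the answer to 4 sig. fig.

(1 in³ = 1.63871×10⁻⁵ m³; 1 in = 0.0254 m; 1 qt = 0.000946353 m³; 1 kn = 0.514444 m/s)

100.5 qt

28.66 kn → 14.744 m/s
0.01500 day → 1296 s
d = v × t = 14.744 × 1296 = 19108.2 m
129.6 in/in³ → 200880 m/m³
V = d / (distance per unit fuel) = 19108.2 / 200880 = 0.0951225 m³
In qt: 0.0951225 / 0.000946353 = 100.515 qt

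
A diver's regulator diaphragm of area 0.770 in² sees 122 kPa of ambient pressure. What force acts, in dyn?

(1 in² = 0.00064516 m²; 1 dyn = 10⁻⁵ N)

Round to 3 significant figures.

122 kPa × 1000 → 122000 Pa
0.770 in² × 0.00064516 → 4.96773×10⁻⁴ m²
F = P × A = 122000 Pa × 4.96773×10⁻⁴ m² = 60.6063 N
60.6063 N ÷ (10⁻⁵ N/dyn) = 6.06063×10⁶ dyn

6.06×10⁶ dyn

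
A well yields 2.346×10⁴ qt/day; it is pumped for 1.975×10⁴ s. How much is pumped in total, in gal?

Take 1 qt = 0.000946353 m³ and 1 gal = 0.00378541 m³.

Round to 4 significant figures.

2.346×10⁴ qt/day → 2.56961×10⁻⁴ m³/s
V = Q × t = 2.56961×10⁻⁴ × 19750 = 5.07498 m³
In gal: 5.07498 / 0.00378541 = 1340.67 gal

1341 gal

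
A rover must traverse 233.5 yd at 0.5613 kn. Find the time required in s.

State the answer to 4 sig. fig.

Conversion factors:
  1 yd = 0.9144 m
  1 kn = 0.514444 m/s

233.5 yd × 0.9144 = 213.512 m
0.5613 kn × 0.514444 = 0.288757 m/s
t = d / v = 213.512 m / 0.288757 m/s = 739.418 s

739.4 s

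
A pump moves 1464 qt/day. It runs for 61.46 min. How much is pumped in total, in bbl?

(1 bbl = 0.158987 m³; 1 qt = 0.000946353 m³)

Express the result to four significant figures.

0.3719 bbl

1464 qt/day → 1.60354×10⁻⁵ m³/s
61.46 min → 3687.6 s
V = Q × t = 1.60354×10⁻⁵ × 3687.6 = 0.0591321 m³
In bbl: 0.0591321 / 0.158987 = 0.37193 bbl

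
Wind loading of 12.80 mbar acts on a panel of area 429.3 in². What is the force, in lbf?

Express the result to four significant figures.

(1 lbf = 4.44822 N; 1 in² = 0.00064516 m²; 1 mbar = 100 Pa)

79.70 lbf

12.80 mbar × 100 → 1280 Pa
429.3 in² × 0.00064516 → 0.276967 m²
F = P × A = 1280 Pa × 0.276967 m² = 354.518 N
354.518 N ÷ (4.44822 N/lbf) = 79.6988 lbf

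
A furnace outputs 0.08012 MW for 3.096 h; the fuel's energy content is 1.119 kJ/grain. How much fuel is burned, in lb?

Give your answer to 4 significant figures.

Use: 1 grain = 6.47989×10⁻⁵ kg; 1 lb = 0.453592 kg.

114.0 lb

0.08012 MW → 80120 W
3.096 h → 11145.6 s
E = P × t = 80120 × 11145.6 = 8.92985×10⁸ J
1.119 kJ/grain → 1.72688×10⁷ J/kg
m = E / e_s = 8.92985×10⁸ / 1.72688×10⁷ = 51.7109 kg
In lb: 51.7109 / 0.453592 = 114.003 lb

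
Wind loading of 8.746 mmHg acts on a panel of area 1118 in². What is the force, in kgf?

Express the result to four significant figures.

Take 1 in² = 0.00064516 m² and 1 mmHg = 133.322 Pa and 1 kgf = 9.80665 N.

85.76 kgf

8.746 mmHg × 133.322 = 1166.03 Pa
1118 in² × 0.00064516 = 0.721289 m²
F = P × A = 1166.03 Pa × 0.721289 m² = 841.045 N
841.045 N ÷ (9.80665 N/kgf) = 85.7627 kgf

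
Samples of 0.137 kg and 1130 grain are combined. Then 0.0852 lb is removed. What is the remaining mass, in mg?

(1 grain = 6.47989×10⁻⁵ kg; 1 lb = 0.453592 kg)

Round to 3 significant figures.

0.137 kg (already kg)
1130 grain × 6.47989×10⁻⁵ → 0.0732228 kg
0.0852 lb × 0.453592 → 0.038646 kg
Result: 0.137 + 0.0732228 − 0.038646 = 0.171577 kg
In mg: 0.171577 / 10⁻⁶ = 171577 mg

1.72×10⁵ mg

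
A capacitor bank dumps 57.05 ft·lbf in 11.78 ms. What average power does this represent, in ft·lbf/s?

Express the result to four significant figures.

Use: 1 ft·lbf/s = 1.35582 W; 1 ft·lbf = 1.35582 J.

57.05 ft·lbf × 1.35582 → 77.3495 J
11.78 ms × 0.001 → 0.01178 s
P = E / t = 77.3495 J / 0.01178 s = 6566.17 W
6566.17 W ÷ (1.35582 W/ft·lbf/s) = 4842.95 ft·lbf/s

4843 ft·lbf/s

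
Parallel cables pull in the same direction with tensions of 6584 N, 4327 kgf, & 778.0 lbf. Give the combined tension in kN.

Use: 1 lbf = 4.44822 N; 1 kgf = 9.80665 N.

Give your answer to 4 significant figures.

6584 N (already N)
4327 kgf × 9.80665 = 42433.4 N
778.0 lbf × 4.44822 = 3460.72 N
Total: 6584 + 42433.4 + 3460.72 = 52478.1 N
In kN: 52478.1 / 1000 = 52.4781 kN

52.48 kN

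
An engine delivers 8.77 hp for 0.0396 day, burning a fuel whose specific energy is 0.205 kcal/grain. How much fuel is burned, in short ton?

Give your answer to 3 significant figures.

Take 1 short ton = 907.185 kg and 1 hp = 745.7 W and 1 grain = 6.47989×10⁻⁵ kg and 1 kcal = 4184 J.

0.00186 short ton

8.77 hp → 6539.79 W
0.0396 day → 3421.44 s
E = P × t = 6539.79 × 3421.44 = 2.23755×10⁷ J
0.205 kcal/grain → 1.32366×10⁷ J/kg
m = E / e_s = 2.23755×10⁷ / 1.32366×10⁷ = 1.69043 kg
In short ton: 1.69043 / 907.185 = 0.00186338 short ton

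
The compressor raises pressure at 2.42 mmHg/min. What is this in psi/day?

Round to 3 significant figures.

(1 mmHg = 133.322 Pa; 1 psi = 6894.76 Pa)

67.4 psi/day

2.42 mmHg/min × 133.322 Pa/mmHg ÷ 60 s/min = 5.37732 Pa/s
5.37732 Pa/s ÷ 6894.76 Pa/psi × 86400 s/day = 67.3846 psi/day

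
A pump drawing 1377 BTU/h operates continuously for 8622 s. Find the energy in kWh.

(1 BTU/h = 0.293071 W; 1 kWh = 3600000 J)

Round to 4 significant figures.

1377 BTU/h × 0.293071 → 403.559 W
E = P × t = 403.559 W × 8622 s = 3.47949×10⁶ J
3.47949×10⁶ J ÷ (3600000 J/kWh) = 0.966525 kWh

0.9665 kWh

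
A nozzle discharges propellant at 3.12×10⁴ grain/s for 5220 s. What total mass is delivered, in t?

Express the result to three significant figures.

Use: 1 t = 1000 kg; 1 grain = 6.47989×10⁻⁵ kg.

3.12×10⁴ grain/s → 2.02173 kg/s
m = ṁ × t = 2.02173 × 5220 = 10553.4 kg
In t: 10553.4 / 1000 = 10.5534 t

10.6 t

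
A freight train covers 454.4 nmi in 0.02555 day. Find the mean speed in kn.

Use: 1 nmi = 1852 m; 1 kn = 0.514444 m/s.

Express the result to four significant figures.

741.0 kn

454.4 nmi × 1852 → 841549 m
0.02555 day × 86400 → 2207.52 s
v = d / t = 841549 m / 2207.52 s = 381.219 m/s
381.219 m/s ÷ (0.514444 m/s/kn) = 741.031 kn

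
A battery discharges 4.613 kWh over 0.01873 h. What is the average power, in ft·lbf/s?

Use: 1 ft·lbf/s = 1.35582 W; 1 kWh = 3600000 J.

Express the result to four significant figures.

1.817×10⁵ ft·lbf/s

4.613 kWh × 3600000 → 1.66068×10⁷ J
0.01873 h × 3600 → 67.428 s
P = E / t = 1.66068×10⁷ J / 67.428 s = 246289 W
246289 W ÷ (1.35582 W/ft·lbf/s) = 181653 ft·lbf/s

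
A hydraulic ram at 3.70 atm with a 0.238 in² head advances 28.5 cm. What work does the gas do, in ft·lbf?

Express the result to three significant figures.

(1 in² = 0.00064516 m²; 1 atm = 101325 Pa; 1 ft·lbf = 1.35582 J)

12.1 ft·lbf

3.70 atm → 374902 Pa
0.238 in² → 1.53548×10⁻⁴ m²
F = P × A = 374902 × 1.53548×10⁻⁴ = 57.5655 N
28.5 cm → 0.285 m
W = F × d = 57.5655 × 0.285 = 16.4062 J
In ft·lbf: 16.4062 / 1.35582 = 12.1006 ft·lbf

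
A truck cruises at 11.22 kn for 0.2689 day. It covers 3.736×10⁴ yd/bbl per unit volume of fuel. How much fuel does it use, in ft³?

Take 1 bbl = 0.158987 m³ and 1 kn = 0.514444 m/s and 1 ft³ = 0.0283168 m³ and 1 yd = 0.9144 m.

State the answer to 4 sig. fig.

22.04 ft³

11.22 kn → 5.77206 m/s
0.2689 day → 23233 s
d = v × t = 5.77206 × 23233 = 134102 m
3.736×10⁴ yd/bbl → 214873 m/m³
V = d / (distance per unit fuel) = 134102 / 214873 = 0.624099 m³
In ft³: 0.624099 / 0.0283168 = 22.0399 ft³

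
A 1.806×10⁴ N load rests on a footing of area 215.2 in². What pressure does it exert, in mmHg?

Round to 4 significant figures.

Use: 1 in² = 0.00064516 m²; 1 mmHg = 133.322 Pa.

215.2 in² × 0.00064516 → 0.138838 m²
P = F / A = 18060 N / 0.138838 m² = 130080 Pa
130080 Pa ÷ (133.322 Pa/mmHg) = 975.683 mmHg

975.7 mmHg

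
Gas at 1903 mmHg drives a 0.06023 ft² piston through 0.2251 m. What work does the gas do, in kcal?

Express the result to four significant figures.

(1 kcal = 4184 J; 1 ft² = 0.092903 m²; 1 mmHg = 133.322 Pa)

1903 mmHg → 253712 Pa
0.06023 ft² → 0.00559555 m²
F = P × A = 253712 × 0.00559555 = 1419.66 N
W = F × d = 1419.66 × 0.2251 = 319.565 J
In kcal: 319.565 / 4184 = 0.0763779 kcal

0.07638 kcal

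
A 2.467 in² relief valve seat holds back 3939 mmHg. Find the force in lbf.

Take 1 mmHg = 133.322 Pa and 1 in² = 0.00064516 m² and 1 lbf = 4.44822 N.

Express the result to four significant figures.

187.9 lbf

3939 mmHg × 133.322 = 525155 Pa
2.467 in² × 0.00064516 = 0.00159161 m²
F = P × A = 525155 Pa × 0.00159161 m² = 835.842 N
835.842 N ÷ (4.44822 N/lbf) = 187.905 lbf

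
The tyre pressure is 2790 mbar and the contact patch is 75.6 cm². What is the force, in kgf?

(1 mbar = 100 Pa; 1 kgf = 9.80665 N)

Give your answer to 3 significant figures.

215 kgf

2790 mbar × 100 → 279000 Pa
75.6 cm² × 0.0001 → 0.00756 m²
F = P × A = 279000 Pa × 0.00756 m² = 2109.24 N
2109.24 N ÷ (9.80665 N/kgf) = 215.083 kgf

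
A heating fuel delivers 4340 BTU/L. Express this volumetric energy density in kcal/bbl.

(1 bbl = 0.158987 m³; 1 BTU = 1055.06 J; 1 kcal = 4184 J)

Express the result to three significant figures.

1.74×10⁵ kcal/bbl

4340 BTU/L × 1055.06 J/BTU ÷ 0.001 m³/L = 4.57896×10⁹ J/m³
4.57896×10⁹ J/m³ ÷ 4184 J/kcal × 0.158987 m³/bbl = 173995 kcal/bbl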